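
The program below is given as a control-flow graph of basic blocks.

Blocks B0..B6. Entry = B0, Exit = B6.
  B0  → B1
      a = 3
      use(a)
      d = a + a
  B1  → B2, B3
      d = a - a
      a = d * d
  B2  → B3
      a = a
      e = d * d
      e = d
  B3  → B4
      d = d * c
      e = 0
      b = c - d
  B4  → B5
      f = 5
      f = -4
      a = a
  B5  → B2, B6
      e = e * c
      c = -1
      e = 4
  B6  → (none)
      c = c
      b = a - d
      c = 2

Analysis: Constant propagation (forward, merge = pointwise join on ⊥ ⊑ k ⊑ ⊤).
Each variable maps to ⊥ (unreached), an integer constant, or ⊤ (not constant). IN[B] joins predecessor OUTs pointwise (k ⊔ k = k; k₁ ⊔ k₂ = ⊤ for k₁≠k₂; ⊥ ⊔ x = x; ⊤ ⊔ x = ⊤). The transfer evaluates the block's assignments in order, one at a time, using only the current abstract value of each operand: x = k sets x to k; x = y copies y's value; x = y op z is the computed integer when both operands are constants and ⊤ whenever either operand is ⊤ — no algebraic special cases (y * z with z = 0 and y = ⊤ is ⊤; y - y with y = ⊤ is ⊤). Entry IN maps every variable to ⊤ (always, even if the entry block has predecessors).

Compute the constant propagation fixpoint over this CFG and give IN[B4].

Answer: {a: 0, b: ⊤, c: ⊤, d: ⊤, e: 0, f: ⊤}

Trace:
Converged values:
  B0:   IN=(all ⊤)   OUT={a:3, d:6; rest ⊤}
  B1:   IN={a:3, d:6; rest ⊤}   OUT={a:0, d:0; rest ⊤}
  B2:   IN={a:0; rest ⊤}   OUT={a:0; rest ⊤}
  B3:   IN={a:0; rest ⊤}   OUT={a:0, e:0; rest ⊤}
  B4:   IN={a:0, e:0; rest ⊤}   OUT={a:0, e:0, f:-4; rest ⊤}
  B5:   IN={a:0, e:0, f:-4; rest ⊤}   OUT={a:0, c:-1, e:4, f:-4; rest ⊤}
  B6:   IN={a:0, c:-1, e:4, f:-4; rest ⊤}   OUT={a:0, c:2, e:4, f:-4; rest ⊤}

Merge at B4: IN[B4] = OUT[B3] = {a: 0, b: ⊤, c: ⊤, d: ⊤, e: 0, f: ⊤}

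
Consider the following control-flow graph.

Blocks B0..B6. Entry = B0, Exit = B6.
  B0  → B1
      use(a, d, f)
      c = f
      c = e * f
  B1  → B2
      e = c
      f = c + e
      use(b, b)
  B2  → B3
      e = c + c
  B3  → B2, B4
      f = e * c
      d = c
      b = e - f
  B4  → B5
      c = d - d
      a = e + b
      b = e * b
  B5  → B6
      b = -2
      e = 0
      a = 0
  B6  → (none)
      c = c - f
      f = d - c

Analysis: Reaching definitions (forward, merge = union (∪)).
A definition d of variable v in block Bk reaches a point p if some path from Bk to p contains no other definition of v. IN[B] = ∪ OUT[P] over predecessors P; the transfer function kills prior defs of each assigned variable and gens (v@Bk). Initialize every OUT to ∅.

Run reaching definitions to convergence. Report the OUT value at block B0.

Fixpoint table:
  B0: | IN={} | OUT={c@B0}
  B1: | IN={c@B0} | OUT={c@B0, e@B1, f@B1}
  B2: | IN={b@B3, c@B0, d@B3, e@B1, e@B2, f@B1, f@B3} | OUT={b@B3, c@B0, d@B3, e@B2, f@B1, f@B3}
  B3: | IN={b@B3, c@B0, d@B3, e@B2, f@B1, f@B3} | OUT={b@B3, c@B0, d@B3, e@B2, f@B3}
  B4: | IN={b@B3, c@B0, d@B3, e@B2, f@B3} | OUT={a@B4, b@B4, c@B4, d@B3, e@B2, f@B3}
  B5: | IN={a@B4, b@B4, c@B4, d@B3, e@B2, f@B3} | OUT={a@B5, b@B5, c@B4, d@B3, e@B5, f@B3}
  B6: | IN={a@B5, b@B5, c@B4, d@B3, e@B5, f@B3} | OUT={a@B5, b@B5, c@B6, d@B3, e@B5, f@B6}

B0 is the boundary node: IN[B0] = {}
Applying B0's transfer function to that IN value gives OUT[B0] (row B0 above).

Answer: {c@B0}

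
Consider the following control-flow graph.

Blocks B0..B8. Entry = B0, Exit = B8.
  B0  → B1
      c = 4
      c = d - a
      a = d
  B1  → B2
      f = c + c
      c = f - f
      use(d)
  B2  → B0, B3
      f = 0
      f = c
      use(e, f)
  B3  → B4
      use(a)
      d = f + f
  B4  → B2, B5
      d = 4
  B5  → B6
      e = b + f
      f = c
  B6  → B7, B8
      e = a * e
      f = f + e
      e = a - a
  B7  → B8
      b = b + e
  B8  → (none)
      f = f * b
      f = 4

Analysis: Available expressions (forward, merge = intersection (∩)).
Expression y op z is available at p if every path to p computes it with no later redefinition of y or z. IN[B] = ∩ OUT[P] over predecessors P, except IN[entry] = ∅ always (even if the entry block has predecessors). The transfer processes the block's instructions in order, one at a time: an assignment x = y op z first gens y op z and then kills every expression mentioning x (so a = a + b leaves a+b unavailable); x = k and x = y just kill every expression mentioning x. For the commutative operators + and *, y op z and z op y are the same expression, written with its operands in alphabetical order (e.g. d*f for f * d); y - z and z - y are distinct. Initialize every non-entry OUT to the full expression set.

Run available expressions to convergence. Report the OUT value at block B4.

Answer: {f+f}

Working:
Per-block solution:
  B0: | IN={} | OUT={}
  B1: | IN={} | OUT={f-f}
  B2: | IN={} | OUT={}
  B3: | IN={} | OUT={f+f}
  B4: | IN={f+f} | OUT={f+f}
  B5: | IN={f+f} | OUT={}
  B6: | IN={} | OUT={a-a}
  B7: | IN={a-a} | OUT={a-a}
  B8: | IN={a-a} | OUT={a-a}

Merge at B4: IN[B4] = OUT[B3] = {f+f}
Applying B4's transfer function to that IN value gives OUT[B4] (row B4 above).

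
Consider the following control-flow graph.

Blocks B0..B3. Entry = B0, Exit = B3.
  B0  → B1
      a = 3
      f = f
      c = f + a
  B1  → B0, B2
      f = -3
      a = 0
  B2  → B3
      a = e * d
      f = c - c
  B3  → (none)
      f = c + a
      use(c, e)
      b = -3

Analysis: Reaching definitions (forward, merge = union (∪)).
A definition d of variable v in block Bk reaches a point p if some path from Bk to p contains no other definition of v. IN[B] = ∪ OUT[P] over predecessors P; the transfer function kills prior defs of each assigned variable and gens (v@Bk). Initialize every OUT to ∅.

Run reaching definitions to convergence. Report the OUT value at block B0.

Answer: {a@B0, c@B0, f@B0}

Derivation:
Fixpoint table:
  B0: | IN={a@B1, c@B0, f@B1} | OUT={a@B0, c@B0, f@B0}
  B1: | IN={a@B0, c@B0, f@B0} | OUT={a@B1, c@B0, f@B1}
  B2: | IN={a@B1, c@B0, f@B1} | OUT={a@B2, c@B0, f@B2}
  B3: | IN={a@B2, c@B0, f@B2} | OUT={a@B2, b@B3, c@B0, f@B3}

Merge at B0 (entry node, so the boundary value {} is joined with the incoming edge(s)): IN[B0] = {} ⊔ OUT[B1] = {a@B1, c@B0, f@B1}
Applying B0's transfer function to that IN value gives OUT[B0] (row B0 above).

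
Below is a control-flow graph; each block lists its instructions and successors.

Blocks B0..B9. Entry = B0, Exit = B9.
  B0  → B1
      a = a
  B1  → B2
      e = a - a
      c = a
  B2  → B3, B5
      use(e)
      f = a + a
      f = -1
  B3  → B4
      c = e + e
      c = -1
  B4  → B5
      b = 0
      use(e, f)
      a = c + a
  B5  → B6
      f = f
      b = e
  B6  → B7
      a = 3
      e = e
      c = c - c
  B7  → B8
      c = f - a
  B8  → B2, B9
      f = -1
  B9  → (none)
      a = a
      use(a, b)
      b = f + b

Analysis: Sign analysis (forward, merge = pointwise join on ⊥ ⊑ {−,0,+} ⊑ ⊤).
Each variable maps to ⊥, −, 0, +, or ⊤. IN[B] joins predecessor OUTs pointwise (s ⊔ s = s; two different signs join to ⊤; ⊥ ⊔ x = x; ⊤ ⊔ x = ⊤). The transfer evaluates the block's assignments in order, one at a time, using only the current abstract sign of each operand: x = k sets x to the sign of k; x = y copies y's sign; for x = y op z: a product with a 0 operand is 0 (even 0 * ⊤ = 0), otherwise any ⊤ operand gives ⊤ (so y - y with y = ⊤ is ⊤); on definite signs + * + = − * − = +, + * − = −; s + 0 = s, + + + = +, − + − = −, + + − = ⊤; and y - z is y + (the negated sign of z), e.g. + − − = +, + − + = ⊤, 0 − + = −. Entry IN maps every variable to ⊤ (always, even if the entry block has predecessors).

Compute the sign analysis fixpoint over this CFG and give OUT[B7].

Per-block solution:
  B0:   IN=(all ⊤)   OUT=(all ⊤)
  B1:   IN=(all ⊤)   OUT=(all ⊤)
  B2:   IN=(all ⊤)   OUT={f:-; rest ⊤}
  B3:   IN={f:-; rest ⊤}   OUT={c:-, f:-; rest ⊤}
  B4:   IN={c:-, f:-; rest ⊤}   OUT={b:0, c:-, f:-; rest ⊤}
  B5:   IN={f:-; rest ⊤}   OUT={f:-; rest ⊤}
  B6:   IN={f:-; rest ⊤}   OUT={a:+, f:-; rest ⊤}
  B7:   IN={a:+, f:-; rest ⊤}   OUT={a:+, c:-, f:-; rest ⊤}
  B8:   IN={a:+, c:-, f:-; rest ⊤}   OUT={a:+, c:-, f:-; rest ⊤}
  B9:   IN={a:+, c:-, f:-; rest ⊤}   OUT={a:+, c:-, f:-; rest ⊤}

Merge at B7: IN[B7] = OUT[B6] = {a: +, b: ⊤, c: ⊤, d: ⊤, e: ⊤, f: -}
Applying B7's transfer function to that IN value gives OUT[B7] (row B7 above).

Answer: {a: +, b: ⊤, c: -, d: ⊤, e: ⊤, f: -}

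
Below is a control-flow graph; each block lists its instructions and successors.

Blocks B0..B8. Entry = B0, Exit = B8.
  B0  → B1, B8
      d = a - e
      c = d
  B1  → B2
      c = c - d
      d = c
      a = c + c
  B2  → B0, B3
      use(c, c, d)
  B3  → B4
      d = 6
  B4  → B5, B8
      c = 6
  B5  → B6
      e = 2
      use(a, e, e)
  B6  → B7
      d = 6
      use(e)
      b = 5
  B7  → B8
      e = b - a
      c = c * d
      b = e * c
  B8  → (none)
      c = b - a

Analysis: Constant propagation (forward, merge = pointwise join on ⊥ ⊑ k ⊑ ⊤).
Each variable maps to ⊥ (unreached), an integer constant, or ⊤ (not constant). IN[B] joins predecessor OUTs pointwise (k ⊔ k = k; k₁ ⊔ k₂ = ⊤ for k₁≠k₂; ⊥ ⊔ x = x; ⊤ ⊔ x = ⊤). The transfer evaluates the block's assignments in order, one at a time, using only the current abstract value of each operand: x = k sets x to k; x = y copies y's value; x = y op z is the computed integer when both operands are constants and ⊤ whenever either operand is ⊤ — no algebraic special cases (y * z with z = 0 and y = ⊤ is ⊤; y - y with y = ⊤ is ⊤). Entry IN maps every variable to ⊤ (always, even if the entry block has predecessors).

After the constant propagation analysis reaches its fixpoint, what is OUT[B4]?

Answer: {a: ⊤, b: ⊤, c: 6, d: 6, e: ⊤, f: ⊤}

Working:
Per-block solution:
  B0: | IN=(all ⊤) | OUT=(all ⊤)
  B1: | IN=(all ⊤) | OUT=(all ⊤)
  B2: | IN=(all ⊤) | OUT=(all ⊤)
  B3: | IN=(all ⊤) | OUT={d:6; rest ⊤}
  B4: | IN={d:6; rest ⊤} | OUT={c:6, d:6; rest ⊤}
  B5: | IN={c:6, d:6; rest ⊤} | OUT={c:6, d:6, e:2; rest ⊤}
  B6: | IN={c:6, d:6, e:2; rest ⊤} | OUT={b:5, c:6, d:6, e:2; rest ⊤}
  B7: | IN={b:5, c:6, d:6, e:2; rest ⊤} | OUT={c:36, d:6; rest ⊤}
  B8: | IN=(all ⊤) | OUT=(all ⊤)

Merge at B4: IN[B4] = OUT[B3] = {a: ⊤, b: ⊤, c: ⊤, d: 6, e: ⊤, f: ⊤}
Applying B4's transfer function to that IN value gives OUT[B4] (row B4 above).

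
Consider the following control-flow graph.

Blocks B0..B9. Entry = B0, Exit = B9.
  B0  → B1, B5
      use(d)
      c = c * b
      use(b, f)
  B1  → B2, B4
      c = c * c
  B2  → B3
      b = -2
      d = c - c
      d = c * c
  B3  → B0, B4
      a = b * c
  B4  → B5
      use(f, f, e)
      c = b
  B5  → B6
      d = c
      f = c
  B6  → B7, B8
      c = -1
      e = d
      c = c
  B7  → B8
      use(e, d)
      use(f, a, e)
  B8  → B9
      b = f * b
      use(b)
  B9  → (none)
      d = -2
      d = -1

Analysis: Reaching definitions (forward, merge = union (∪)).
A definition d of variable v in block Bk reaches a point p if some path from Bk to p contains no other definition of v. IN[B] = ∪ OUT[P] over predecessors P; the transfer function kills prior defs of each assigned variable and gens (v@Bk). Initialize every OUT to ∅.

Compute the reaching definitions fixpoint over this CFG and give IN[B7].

Answer: {a@B3, b@B2, c@B6, d@B5, e@B6, f@B5}

Derivation:
Converged values:
  B0:   IN={a@B3, b@B2, c@B1, d@B2}   OUT={a@B3, b@B2, c@B0, d@B2}
  B1:   IN={a@B3, b@B2, c@B0, d@B2}   OUT={a@B3, b@B2, c@B1, d@B2}
  B2:   IN={a@B3, b@B2, c@B1, d@B2}   OUT={a@B3, b@B2, c@B1, d@B2}
  B3:   IN={a@B3, b@B2, c@B1, d@B2}   OUT={a@B3, b@B2, c@B1, d@B2}
  B4:   IN={a@B3, b@B2, c@B1, d@B2}   OUT={a@B3, b@B2, c@B4, d@B2}
  B5:   IN={a@B3, b@B2, c@B0, c@B4, d@B2}   OUT={a@B3, b@B2, c@B0, c@B4, d@B5, f@B5}
  B6:   IN={a@B3, b@B2, c@B0, c@B4, d@B5, f@B5}   OUT={a@B3, b@B2, c@B6, d@B5, e@B6, f@B5}
  B7:   IN={a@B3, b@B2, c@B6, d@B5, e@B6, f@B5}   OUT={a@B3, b@B2, c@B6, d@B5, e@B6, f@B5}
  B8:   IN={a@B3, b@B2, c@B6, d@B5, e@B6, f@B5}   OUT={a@B3, b@B8, c@B6, d@B5, e@B6, f@B5}
  B9:   IN={a@B3, b@B8, c@B6, d@B5, e@B6, f@B5}   OUT={a@B3, b@B8, c@B6, d@B9, e@B6, f@B5}

Merge at B7: IN[B7] = OUT[B6] = {a@B3, b@B2, c@B6, d@B5, e@B6, f@B5}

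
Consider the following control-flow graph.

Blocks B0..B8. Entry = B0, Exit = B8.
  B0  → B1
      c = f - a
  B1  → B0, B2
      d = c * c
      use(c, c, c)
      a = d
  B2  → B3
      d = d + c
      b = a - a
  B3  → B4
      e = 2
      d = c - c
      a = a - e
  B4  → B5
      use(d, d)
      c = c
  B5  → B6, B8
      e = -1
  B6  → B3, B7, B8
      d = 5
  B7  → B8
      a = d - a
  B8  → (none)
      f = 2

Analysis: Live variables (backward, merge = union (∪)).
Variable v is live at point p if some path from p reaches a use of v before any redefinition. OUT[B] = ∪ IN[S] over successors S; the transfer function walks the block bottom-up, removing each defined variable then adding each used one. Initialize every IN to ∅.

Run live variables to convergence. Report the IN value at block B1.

Answer: {c, f}

Derivation:
Per-block solution:
  B0:   IN={a, f}   OUT={c, f}
  B1:   IN={c, f}   OUT={a, c, d, f}
  B2:   IN={a, c, d}   OUT={a, c}
  B3:   IN={a, c}   OUT={a, c, d}
  B4:   IN={a, c, d}   OUT={a, c}
  B5:   IN={a, c}   OUT={a, c}
  B6:   IN={a, c}   OUT={a, c, d}
  B7:   IN={a, d}   OUT={}
  B8:   IN={}   OUT={}

Merge at B1: OUT[B1] = IN[B0] ⊔ IN[B2] = {a, c, d, f}
Applying B1's transfer function to that OUT value gives IN[B1] (row B1 above).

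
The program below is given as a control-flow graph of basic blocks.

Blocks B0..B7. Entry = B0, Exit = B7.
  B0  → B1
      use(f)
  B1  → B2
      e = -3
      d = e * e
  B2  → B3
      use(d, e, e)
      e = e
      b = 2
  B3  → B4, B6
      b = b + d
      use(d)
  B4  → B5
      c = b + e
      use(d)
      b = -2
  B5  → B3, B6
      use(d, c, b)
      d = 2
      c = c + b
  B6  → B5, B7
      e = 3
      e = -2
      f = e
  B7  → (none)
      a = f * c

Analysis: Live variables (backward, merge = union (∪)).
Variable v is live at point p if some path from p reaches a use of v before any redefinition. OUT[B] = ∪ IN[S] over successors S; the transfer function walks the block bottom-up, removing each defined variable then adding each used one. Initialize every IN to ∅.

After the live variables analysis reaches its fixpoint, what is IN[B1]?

Answer: {c}

Trace:
Converged values:
  B0: | IN={c, f} | OUT={c}
  B1: | IN={c} | OUT={c, d, e}
  B2: | IN={c, d, e} | OUT={b, c, d, e}
  B3: | IN={b, c, d, e} | OUT={b, c, d, e}
  B4: | IN={b, d, e} | OUT={b, c, d, e}
  B5: | IN={b, c, d, e} | OUT={b, c, d, e}
  B6: | IN={b, c, d} | OUT={b, c, d, e, f}
  B7: | IN={c, f} | OUT={}

Merge at B1: OUT[B1] = IN[B2] = {c, d, e}
Applying B1's transfer function to that OUT value gives IN[B1] (row B1 above).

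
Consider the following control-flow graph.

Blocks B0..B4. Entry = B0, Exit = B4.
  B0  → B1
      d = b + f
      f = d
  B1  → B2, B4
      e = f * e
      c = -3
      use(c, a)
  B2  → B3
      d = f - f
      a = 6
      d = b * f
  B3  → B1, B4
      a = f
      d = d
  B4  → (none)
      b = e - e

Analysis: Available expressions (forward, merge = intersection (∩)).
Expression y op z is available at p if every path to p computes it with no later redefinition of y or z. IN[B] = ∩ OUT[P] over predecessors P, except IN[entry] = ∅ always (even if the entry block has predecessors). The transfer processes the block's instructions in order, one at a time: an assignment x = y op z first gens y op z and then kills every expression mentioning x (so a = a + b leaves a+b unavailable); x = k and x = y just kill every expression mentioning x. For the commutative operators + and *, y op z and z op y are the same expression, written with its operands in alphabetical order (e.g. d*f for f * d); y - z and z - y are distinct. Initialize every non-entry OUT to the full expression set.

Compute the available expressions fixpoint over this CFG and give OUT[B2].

Answer: {b*f, f-f}

Trace:
Fixpoint table:
  B0:   IN={}   OUT={}
  B1:   IN={}   OUT={}
  B2:   IN={}   OUT={b*f, f-f}
  B3:   IN={b*f, f-f}   OUT={b*f, f-f}
  B4:   IN={}   OUT={e-e}

Merge at B2: IN[B2] = OUT[B1] = {}
Applying B2's transfer function to that IN value gives OUT[B2] (row B2 above).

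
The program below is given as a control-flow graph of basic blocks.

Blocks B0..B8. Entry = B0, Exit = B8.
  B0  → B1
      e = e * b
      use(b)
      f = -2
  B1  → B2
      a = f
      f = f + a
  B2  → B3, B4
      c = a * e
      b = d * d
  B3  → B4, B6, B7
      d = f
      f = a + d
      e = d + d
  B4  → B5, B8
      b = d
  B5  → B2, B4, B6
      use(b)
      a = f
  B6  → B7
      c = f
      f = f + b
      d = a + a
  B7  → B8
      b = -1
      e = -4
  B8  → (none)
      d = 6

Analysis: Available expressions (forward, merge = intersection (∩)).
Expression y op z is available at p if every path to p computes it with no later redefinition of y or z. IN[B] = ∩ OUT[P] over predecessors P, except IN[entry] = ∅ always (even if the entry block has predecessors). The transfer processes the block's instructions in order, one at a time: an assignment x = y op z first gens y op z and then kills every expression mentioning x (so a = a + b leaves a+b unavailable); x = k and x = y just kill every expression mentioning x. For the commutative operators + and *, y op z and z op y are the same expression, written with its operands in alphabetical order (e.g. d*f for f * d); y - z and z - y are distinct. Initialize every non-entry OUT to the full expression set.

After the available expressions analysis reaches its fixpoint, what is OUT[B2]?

Answer: {a*e, d*d}

Working:
Per-block solution:
  B0:  IN={}  OUT={}
  B1:  IN={}  OUT={}
  B2:  IN={}  OUT={a*e, d*d}
  B3:  IN={a*e, d*d}  OUT={a+d, d+d}
  B4:  IN={}  OUT={}
  B5:  IN={}  OUT={}
  B6:  IN={}  OUT={a+a}
  B7:  IN={}  OUT={}
  B8:  IN={}  OUT={}

Merge at B2: IN[B2] = OUT[B1] ∩ OUT[B5] = {}
Applying B2's transfer function to that IN value gives OUT[B2] (row B2 above).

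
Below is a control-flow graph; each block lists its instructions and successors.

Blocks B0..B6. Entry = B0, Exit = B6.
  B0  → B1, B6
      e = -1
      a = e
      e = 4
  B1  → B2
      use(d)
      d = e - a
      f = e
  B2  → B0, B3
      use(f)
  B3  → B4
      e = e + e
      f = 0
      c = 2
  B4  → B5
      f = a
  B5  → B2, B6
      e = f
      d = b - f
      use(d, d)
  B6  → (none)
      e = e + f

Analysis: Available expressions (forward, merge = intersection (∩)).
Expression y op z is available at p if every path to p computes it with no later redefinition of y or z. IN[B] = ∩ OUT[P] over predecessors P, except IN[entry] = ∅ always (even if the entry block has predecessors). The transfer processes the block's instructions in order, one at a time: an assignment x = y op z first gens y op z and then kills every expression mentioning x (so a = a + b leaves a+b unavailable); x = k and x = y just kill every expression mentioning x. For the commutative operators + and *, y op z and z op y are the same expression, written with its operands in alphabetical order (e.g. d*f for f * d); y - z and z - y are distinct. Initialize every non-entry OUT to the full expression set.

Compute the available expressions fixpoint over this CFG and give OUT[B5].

Answer: {b-f}

Derivation:
Fixpoint table:
  B0:  IN={}  OUT={}
  B1:  IN={}  OUT={e-a}
  B2:  IN={}  OUT={}
  B3:  IN={}  OUT={}
  B4:  IN={}  OUT={}
  B5:  IN={}  OUT={b-f}
  B6:  IN={}  OUT={}

Merge at B5: IN[B5] = OUT[B4] = {}
Applying B5's transfer function to that IN value gives OUT[B5] (row B5 above).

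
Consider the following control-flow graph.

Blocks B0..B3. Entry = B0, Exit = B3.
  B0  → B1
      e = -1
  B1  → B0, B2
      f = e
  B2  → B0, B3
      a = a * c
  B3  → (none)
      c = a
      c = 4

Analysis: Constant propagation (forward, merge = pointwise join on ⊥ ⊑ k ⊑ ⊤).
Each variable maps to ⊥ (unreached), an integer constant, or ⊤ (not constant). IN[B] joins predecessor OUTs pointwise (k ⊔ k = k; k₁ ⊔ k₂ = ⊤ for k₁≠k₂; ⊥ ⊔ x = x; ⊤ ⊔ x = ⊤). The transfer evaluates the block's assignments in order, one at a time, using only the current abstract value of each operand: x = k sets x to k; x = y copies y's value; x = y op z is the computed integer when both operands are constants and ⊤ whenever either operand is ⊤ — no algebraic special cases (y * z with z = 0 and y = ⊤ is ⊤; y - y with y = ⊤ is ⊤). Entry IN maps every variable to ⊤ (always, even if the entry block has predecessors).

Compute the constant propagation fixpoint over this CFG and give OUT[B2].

Answer: {a: ⊤, b: ⊤, c: ⊤, d: ⊤, e: -1, f: -1}

Derivation:
Fixpoint table:
  B0:   IN=(all ⊤)   OUT={e:-1; rest ⊤}
  B1:   IN={e:-1; rest ⊤}   OUT={e:-1, f:-1; rest ⊤}
  B2:   IN={e:-1, f:-1; rest ⊤}   OUT={e:-1, f:-1; rest ⊤}
  B3:   IN={e:-1, f:-1; rest ⊤}   OUT={c:4, e:-1, f:-1; rest ⊤}

Merge at B2: IN[B2] = OUT[B1] = {a: ⊤, b: ⊤, c: ⊤, d: ⊤, e: -1, f: -1}
Applying B2's transfer function to that IN value gives OUT[B2] (row B2 above).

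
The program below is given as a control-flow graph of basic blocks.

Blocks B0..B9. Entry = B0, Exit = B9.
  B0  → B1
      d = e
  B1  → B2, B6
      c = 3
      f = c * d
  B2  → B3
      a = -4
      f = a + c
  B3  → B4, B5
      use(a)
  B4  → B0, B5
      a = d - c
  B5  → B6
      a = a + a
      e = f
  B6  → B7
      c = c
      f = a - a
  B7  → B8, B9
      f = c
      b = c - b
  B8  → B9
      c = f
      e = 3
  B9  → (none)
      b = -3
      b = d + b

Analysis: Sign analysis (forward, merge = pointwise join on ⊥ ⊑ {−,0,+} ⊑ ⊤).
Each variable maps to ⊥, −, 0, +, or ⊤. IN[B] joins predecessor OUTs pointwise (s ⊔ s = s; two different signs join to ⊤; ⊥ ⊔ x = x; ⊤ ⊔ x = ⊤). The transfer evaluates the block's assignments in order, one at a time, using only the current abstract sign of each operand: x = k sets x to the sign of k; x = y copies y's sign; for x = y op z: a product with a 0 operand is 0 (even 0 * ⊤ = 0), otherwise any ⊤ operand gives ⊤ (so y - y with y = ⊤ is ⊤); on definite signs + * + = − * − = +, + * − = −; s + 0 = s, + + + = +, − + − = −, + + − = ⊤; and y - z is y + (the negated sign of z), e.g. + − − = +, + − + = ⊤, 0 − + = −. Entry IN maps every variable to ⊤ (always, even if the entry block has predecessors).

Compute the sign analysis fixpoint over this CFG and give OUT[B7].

Fixpoint table:
  B0:  IN=(all ⊤)  OUT=(all ⊤)
  B1:  IN=(all ⊤)  OUT={c:+; rest ⊤}
  B2:  IN={c:+; rest ⊤}  OUT={a:-, c:+; rest ⊤}
  B3:  IN={a:-, c:+; rest ⊤}  OUT={a:-, c:+; rest ⊤}
  B4:  IN={a:-, c:+; rest ⊤}  OUT={c:+; rest ⊤}
  B5:  IN={c:+; rest ⊤}  OUT={c:+; rest ⊤}
  B6:  IN={c:+; rest ⊤}  OUT={c:+; rest ⊤}
  B7:  IN={c:+; rest ⊤}  OUT={c:+, f:+; rest ⊤}
  B8:  IN={c:+, f:+; rest ⊤}  OUT={c:+, e:+, f:+; rest ⊤}
  B9:  IN={c:+, f:+; rest ⊤}  OUT={c:+, f:+; rest ⊤}

Merge at B7: IN[B7] = OUT[B6] = {a: ⊤, b: ⊤, c: +, d: ⊤, e: ⊤, f: ⊤}
Applying B7's transfer function to that IN value gives OUT[B7] (row B7 above).

Answer: {a: ⊤, b: ⊤, c: +, d: ⊤, e: ⊤, f: +}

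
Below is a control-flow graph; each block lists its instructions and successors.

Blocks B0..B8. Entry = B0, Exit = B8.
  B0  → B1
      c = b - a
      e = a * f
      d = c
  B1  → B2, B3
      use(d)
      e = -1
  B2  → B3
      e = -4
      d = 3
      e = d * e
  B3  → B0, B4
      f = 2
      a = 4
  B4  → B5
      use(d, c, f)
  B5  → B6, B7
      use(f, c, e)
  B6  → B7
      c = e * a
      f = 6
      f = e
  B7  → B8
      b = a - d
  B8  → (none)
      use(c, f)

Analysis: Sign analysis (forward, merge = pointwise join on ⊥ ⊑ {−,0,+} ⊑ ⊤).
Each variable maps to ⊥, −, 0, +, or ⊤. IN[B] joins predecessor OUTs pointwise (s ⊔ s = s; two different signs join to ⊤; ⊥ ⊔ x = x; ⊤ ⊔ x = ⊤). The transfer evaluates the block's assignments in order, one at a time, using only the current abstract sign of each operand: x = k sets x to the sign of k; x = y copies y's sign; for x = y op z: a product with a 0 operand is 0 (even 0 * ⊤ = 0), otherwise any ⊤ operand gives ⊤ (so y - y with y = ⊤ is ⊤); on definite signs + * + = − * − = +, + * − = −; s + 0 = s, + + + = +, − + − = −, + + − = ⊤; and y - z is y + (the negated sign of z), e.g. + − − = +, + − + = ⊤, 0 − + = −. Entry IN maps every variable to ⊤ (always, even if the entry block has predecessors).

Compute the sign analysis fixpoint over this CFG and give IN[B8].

Answer: {a: +, b: ⊤, c: ⊤, d: ⊤, e: -, f: ⊤}

Trace:
Per-block solution:
  B0:  IN=(all ⊤)  OUT=(all ⊤)
  B1:  IN=(all ⊤)  OUT={e:-; rest ⊤}
  B2:  IN={e:-; rest ⊤}  OUT={d:+, e:-; rest ⊤}
  B3:  IN={e:-; rest ⊤}  OUT={a:+, e:-, f:+; rest ⊤}
  B4:  IN={a:+, e:-, f:+; rest ⊤}  OUT={a:+, e:-, f:+; rest ⊤}
  B5:  IN={a:+, e:-, f:+; rest ⊤}  OUT={a:+, e:-, f:+; rest ⊤}
  B6:  IN={a:+, e:-, f:+; rest ⊤}  OUT={a:+, c:-, e:-, f:-; rest ⊤}
  B7:  IN={a:+, e:-; rest ⊤}  OUT={a:+, e:-; rest ⊤}
  B8:  IN={a:+, e:-; rest ⊤}  OUT={a:+, e:-; rest ⊤}

Merge at B8: IN[B8] = OUT[B7] = {a: +, b: ⊤, c: ⊤, d: ⊤, e: -, f: ⊤}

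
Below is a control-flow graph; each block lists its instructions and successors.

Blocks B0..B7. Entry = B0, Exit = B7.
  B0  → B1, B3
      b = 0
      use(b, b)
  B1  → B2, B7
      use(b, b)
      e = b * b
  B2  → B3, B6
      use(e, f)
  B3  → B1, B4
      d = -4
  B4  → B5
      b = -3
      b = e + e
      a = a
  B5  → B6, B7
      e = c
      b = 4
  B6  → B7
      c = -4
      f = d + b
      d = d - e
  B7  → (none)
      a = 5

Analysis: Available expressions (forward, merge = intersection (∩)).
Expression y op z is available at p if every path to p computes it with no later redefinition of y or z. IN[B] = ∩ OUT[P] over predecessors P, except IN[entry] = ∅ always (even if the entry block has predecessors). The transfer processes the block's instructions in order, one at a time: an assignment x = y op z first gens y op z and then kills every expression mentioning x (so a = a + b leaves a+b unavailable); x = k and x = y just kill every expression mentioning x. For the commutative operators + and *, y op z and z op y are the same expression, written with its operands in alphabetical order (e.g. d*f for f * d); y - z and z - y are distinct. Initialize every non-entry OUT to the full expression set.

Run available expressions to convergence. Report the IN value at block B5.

Answer: {e+e}

Working:
Converged values:
  B0:   IN={}   OUT={}
  B1:   IN={}   OUT={b*b}
  B2:   IN={b*b}   OUT={b*b}
  B3:   IN={}   OUT={}
  B4:   IN={}   OUT={e+e}
  B5:   IN={e+e}   OUT={}
  B6:   IN={}   OUT={}
  B7:   IN={}   OUT={}

Merge at B5: IN[B5] = OUT[B4] = {e+e}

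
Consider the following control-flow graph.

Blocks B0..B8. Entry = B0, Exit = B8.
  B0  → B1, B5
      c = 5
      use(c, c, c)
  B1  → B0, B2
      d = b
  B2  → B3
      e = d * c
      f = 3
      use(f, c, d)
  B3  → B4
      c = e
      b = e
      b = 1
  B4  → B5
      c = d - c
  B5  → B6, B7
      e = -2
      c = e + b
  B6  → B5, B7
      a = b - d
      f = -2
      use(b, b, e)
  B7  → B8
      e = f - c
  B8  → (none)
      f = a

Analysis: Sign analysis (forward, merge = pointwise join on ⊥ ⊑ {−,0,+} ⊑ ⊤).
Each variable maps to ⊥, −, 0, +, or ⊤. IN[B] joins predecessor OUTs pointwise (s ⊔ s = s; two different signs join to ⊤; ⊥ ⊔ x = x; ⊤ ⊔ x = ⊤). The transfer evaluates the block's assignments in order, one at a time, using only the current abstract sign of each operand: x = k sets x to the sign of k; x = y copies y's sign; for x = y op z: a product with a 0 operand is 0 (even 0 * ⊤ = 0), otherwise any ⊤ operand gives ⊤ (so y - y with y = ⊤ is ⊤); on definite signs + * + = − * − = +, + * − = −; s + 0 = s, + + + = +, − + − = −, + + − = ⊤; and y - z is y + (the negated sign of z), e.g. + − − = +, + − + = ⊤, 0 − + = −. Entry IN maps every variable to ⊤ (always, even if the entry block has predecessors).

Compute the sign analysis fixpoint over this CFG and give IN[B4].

Converged values:
  B0:  IN=(all ⊤)  OUT={c:+; rest ⊤}
  B1:  IN={c:+; rest ⊤}  OUT={c:+; rest ⊤}
  B2:  IN={c:+; rest ⊤}  OUT={c:+, f:+; rest ⊤}
  B3:  IN={c:+, f:+; rest ⊤}  OUT={b:+, f:+; rest ⊤}
  B4:  IN={b:+, f:+; rest ⊤}  OUT={b:+, f:+; rest ⊤}
  B5:  IN=(all ⊤)  OUT={e:-; rest ⊤}
  B6:  IN={e:-; rest ⊤}  OUT={e:-, f:-; rest ⊤}
  B7:  IN={e:-; rest ⊤}  OUT=(all ⊤)
  B8:  IN=(all ⊤)  OUT=(all ⊤)

Merge at B4: IN[B4] = OUT[B3] = {a: ⊤, b: +, c: ⊤, d: ⊤, e: ⊤, f: +}

Answer: {a: ⊤, b: +, c: ⊤, d: ⊤, e: ⊤, f: +}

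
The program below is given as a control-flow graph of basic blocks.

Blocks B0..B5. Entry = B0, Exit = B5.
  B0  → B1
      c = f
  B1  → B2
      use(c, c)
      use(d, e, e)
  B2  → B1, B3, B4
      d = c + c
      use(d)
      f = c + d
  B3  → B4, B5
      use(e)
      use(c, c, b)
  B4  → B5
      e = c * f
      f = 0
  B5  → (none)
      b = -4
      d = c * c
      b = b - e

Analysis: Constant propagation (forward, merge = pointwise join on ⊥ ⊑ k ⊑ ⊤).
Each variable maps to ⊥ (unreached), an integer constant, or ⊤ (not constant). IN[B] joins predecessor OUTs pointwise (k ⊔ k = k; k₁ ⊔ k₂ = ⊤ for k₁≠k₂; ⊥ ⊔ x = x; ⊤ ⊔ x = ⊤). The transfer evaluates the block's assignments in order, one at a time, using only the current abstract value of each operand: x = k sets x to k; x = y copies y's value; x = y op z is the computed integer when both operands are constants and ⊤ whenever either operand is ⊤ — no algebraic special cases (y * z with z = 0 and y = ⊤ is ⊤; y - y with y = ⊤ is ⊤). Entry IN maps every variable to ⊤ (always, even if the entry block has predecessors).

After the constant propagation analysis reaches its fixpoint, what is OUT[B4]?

Fixpoint table:
  B0:  IN=(all ⊤)  OUT=(all ⊤)
  B1:  IN=(all ⊤)  OUT=(all ⊤)
  B2:  IN=(all ⊤)  OUT=(all ⊤)
  B3:  IN=(all ⊤)  OUT=(all ⊤)
  B4:  IN=(all ⊤)  OUT={f:0; rest ⊤}
  B5:  IN=(all ⊤)  OUT=(all ⊤)

Merge at B4: IN[B4] = OUT[B2] ⊔ OUT[B3] = {a: ⊤, b: ⊤, c: ⊤, d: ⊤, e: ⊤, f: ⊤}
Applying B4's transfer function to that IN value gives OUT[B4] (row B4 above).

Answer: {a: ⊤, b: ⊤, c: ⊤, d: ⊤, e: ⊤, f: 0}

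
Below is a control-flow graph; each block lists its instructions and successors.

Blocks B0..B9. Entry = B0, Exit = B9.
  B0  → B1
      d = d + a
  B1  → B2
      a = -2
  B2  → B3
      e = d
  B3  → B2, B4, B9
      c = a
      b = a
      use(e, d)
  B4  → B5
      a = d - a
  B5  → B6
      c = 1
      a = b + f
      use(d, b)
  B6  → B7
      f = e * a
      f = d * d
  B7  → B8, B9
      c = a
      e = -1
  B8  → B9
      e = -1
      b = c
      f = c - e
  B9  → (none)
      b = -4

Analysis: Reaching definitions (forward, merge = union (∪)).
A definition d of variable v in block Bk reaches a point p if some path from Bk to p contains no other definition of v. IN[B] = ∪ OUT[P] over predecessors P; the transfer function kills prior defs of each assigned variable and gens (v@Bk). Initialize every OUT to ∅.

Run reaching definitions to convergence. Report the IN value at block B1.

Answer: {d@B0}

Working:
Converged values:
  B0: | IN={} | OUT={d@B0}
  B1: | IN={d@B0} | OUT={a@B1, d@B0}
  B2: | IN={a@B1, b@B3, c@B3, d@B0, e@B2} | OUT={a@B1, b@B3, c@B3, d@B0, e@B2}
  B3: | IN={a@B1, b@B3, c@B3, d@B0, e@B2} | OUT={a@B1, b@B3, c@B3, d@B0, e@B2}
  B4: | IN={a@B1, b@B3, c@B3, d@B0, e@B2} | OUT={a@B4, b@B3, c@B3, d@B0, e@B2}
  B5: | IN={a@B4, b@B3, c@B3, d@B0, e@B2} | OUT={a@B5, b@B3, c@B5, d@B0, e@B2}
  B6: | IN={a@B5, b@B3, c@B5, d@B0, e@B2} | OUT={a@B5, b@B3, c@B5, d@B0, e@B2, f@B6}
  B7: | IN={a@B5, b@B3, c@B5, d@B0, e@B2, f@B6} | OUT={a@B5, b@B3, c@B7, d@B0, e@B7, f@B6}
  B8: | IN={a@B5, b@B3, c@B7, d@B0, e@B7, f@B6} | OUT={a@B5, b@B8, c@B7, d@B0, e@B8, f@B8}
  B9: | IN={a@B1, a@B5, b@B3, b@B8, c@B3, c@B7, d@B0, e@B2, e@B7, e@B8, f@B6, f@B8} | OUT={a@B1, a@B5, b@B9, c@B3, c@B7, d@B0, e@B2, e@B7, e@B8, f@B6, f@B8}

Merge at B1: IN[B1] = OUT[B0] = {d@B0}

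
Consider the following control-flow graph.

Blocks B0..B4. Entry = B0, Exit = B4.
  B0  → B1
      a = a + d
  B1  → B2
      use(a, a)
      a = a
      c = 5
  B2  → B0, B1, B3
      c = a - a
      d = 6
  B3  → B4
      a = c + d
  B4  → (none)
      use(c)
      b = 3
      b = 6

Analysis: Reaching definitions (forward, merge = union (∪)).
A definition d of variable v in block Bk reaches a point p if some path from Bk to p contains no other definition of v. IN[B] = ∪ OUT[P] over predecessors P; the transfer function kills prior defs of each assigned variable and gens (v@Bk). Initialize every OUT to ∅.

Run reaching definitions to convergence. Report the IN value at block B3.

Fixpoint table:
  B0: | IN={a@B1, c@B2, d@B2} | OUT={a@B0, c@B2, d@B2}
  B1: | IN={a@B0, a@B1, c@B2, d@B2} | OUT={a@B1, c@B1, d@B2}
  B2: | IN={a@B1, c@B1, d@B2} | OUT={a@B1, c@B2, d@B2}
  B3: | IN={a@B1, c@B2, d@B2} | OUT={a@B3, c@B2, d@B2}
  B4: | IN={a@B3, c@B2, d@B2} | OUT={a@B3, b@B4, c@B2, d@B2}

Merge at B3: IN[B3] = OUT[B2] = {a@B1, c@B2, d@B2}

Answer: {a@B1, c@B2, d@B2}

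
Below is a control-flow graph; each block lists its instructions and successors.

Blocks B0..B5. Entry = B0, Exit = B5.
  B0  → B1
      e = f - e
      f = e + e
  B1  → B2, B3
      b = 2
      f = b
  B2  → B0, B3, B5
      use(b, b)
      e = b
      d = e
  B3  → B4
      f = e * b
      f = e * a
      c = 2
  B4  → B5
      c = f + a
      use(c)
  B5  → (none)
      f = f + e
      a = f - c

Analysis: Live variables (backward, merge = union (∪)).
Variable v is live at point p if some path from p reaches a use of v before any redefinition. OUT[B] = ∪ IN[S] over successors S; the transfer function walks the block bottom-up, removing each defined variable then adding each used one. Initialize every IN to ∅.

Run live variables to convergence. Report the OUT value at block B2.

Answer: {a, b, c, e, f}

Trace:
Converged values:
  B0:  IN={a, c, e, f}  OUT={a, c, e}
  B1:  IN={a, c, e}  OUT={a, b, c, e, f}
  B2:  IN={a, b, c, f}  OUT={a, b, c, e, f}
  B3:  IN={a, b, e}  OUT={a, e, f}
  B4:  IN={a, e, f}  OUT={c, e, f}
  B5:  IN={c, e, f}  OUT={}

Merge at B2: OUT[B2] = IN[B0] ⊔ IN[B3] ⊔ IN[B5] = {a, b, c, e, f}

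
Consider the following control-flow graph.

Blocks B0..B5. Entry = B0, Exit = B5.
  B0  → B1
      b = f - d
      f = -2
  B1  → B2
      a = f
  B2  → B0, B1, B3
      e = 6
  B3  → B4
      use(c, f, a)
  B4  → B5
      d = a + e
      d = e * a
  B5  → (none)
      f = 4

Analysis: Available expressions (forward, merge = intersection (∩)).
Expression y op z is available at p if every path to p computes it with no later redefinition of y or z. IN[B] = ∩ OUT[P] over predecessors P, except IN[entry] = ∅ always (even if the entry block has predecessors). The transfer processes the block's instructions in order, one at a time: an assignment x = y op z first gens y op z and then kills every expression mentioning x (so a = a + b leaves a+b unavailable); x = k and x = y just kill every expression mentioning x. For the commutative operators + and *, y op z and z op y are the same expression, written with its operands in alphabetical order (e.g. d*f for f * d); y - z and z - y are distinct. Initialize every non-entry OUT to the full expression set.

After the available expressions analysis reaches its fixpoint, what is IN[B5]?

Answer: {a*e, a+e}

Derivation:
Converged values:
  B0: | IN={} | OUT={}
  B1: | IN={} | OUT={}
  B2: | IN={} | OUT={}
  B3: | IN={} | OUT={}
  B4: | IN={} | OUT={a*e, a+e}
  B5: | IN={a*e, a+e} | OUT={a*e, a+e}

Merge at B5: IN[B5] = OUT[B4] = {a*e, a+e}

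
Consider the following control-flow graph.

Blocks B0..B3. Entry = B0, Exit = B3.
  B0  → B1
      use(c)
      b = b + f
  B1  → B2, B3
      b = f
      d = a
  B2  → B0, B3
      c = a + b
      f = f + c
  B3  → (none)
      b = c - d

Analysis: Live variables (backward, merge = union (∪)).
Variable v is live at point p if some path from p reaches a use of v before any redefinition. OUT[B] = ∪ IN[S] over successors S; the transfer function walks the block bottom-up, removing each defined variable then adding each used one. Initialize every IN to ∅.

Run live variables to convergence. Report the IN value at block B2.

Converged values:
  B0:  IN={a, b, c, f}  OUT={a, c, f}
  B1:  IN={a, c, f}  OUT={a, b, c, d, f}
  B2:  IN={a, b, d, f}  OUT={a, b, c, d, f}
  B3:  IN={c, d}  OUT={}

Merge at B2: OUT[B2] = IN[B0] ⊔ IN[B3] = {a, b, c, d, f}
Applying B2's transfer function to that OUT value gives IN[B2] (row B2 above).

Answer: {a, b, d, f}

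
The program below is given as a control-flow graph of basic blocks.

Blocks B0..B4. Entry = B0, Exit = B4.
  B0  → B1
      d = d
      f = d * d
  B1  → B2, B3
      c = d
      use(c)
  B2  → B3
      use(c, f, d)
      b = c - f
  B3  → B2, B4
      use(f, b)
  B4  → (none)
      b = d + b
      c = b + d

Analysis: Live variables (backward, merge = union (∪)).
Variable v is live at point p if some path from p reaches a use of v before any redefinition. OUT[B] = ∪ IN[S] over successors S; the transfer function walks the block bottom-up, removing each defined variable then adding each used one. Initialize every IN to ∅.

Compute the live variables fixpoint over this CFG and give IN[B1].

Fixpoint table:
  B0:   IN={b, d}   OUT={b, d, f}
  B1:   IN={b, d, f}   OUT={b, c, d, f}
  B2:   IN={c, d, f}   OUT={b, c, d, f}
  B3:   IN={b, c, d, f}   OUT={b, c, d, f}
  B4:   IN={b, d}   OUT={}

Merge at B1: OUT[B1] = IN[B2] ⊔ IN[B3] = {b, c, d, f}
Applying B1's transfer function to that OUT value gives IN[B1] (row B1 above).

Answer: {b, d, f}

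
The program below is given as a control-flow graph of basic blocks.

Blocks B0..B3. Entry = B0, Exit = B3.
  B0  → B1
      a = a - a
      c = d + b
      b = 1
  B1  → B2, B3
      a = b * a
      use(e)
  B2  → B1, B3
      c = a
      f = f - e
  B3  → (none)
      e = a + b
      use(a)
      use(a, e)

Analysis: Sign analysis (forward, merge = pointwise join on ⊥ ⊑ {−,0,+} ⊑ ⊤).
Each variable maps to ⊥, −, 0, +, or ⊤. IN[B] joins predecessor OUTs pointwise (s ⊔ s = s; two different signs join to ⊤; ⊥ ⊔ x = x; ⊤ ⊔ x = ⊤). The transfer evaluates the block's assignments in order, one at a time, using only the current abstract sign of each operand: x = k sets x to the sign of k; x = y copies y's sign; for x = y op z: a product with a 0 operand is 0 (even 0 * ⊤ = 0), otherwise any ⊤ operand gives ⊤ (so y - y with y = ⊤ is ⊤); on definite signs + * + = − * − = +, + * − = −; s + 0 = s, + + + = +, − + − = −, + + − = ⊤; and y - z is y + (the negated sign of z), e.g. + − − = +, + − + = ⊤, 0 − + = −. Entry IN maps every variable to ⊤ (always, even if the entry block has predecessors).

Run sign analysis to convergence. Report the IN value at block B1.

Answer: {a: ⊤, b: +, c: ⊤, d: ⊤, e: ⊤, f: ⊤}

Working:
Per-block solution:
  B0: | IN=(all ⊤) | OUT={b:+; rest ⊤}
  B1: | IN={b:+; rest ⊤} | OUT={b:+; rest ⊤}
  B2: | IN={b:+; rest ⊤} | OUT={b:+; rest ⊤}
  B3: | IN={b:+; rest ⊤} | OUT={b:+; rest ⊤}

Merge at B1: IN[B1] = OUT[B0] ⊔ OUT[B2] = {a: ⊤, b: +, c: ⊤, d: ⊤, e: ⊤, f: ⊤}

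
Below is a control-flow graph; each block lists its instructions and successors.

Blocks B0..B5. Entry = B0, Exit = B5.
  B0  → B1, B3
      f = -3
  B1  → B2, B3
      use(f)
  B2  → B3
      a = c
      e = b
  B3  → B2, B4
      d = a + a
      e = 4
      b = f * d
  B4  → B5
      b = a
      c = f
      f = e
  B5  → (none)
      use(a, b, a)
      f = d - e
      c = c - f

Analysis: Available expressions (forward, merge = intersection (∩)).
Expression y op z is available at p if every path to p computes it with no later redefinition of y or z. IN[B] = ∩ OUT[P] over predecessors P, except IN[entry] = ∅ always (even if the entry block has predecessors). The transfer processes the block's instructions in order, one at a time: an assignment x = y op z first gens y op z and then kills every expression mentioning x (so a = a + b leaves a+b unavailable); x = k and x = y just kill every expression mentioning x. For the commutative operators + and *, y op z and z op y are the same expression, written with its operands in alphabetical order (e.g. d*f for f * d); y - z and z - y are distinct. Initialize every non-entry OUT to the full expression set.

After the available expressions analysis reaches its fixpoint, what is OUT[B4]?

Answer: {a+a}

Trace:
Per-block solution:
  B0:   IN={}   OUT={}
  B1:   IN={}   OUT={}
  B2:   IN={}   OUT={}
  B3:   IN={}   OUT={a+a, d*f}
  B4:   IN={a+a, d*f}   OUT={a+a}
  B5:   IN={a+a}   OUT={a+a, d-e}

Merge at B4: IN[B4] = OUT[B3] = {a+a, d*f}
Applying B4's transfer function to that IN value gives OUT[B4] (row B4 above).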